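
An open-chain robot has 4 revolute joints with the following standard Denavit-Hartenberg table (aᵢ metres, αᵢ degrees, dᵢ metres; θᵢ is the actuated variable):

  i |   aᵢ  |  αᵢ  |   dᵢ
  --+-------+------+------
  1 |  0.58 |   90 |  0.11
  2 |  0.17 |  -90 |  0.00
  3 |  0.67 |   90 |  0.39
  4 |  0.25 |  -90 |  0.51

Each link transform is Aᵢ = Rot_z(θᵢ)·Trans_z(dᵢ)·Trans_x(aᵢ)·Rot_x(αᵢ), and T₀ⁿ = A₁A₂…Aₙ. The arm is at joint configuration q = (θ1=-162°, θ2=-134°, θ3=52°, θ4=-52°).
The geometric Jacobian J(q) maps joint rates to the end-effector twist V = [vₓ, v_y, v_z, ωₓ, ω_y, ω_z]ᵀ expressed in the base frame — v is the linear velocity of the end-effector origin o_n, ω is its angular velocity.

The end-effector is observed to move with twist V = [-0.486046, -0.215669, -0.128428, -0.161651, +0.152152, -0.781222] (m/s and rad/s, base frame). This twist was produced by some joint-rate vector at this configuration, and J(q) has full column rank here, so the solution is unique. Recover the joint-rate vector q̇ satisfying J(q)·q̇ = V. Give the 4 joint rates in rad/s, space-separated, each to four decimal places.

-0.8140 0.2710 0.0540 -0.1240

o_n = [0.1329, -0.3093, -0.8003]
J₁: ẑ×o_n = [0.3093, 0.1329, -0.0000], ω = ẑ
J2: z=[-0.3090, 0.9511, 0.0000] o=[-0.5516, -0.1792, 0.1100] → [-0.8658, -0.2813, -0.6108, -0.3090, 0.9511, 0.0000]
J3: z=[-0.6841, -0.2223, -0.6947] o=[-0.4393, -0.1427, -0.0123] → [0.0594, -0.9366, 0.2412, -0.6841, -0.2223, -0.6947]
J4: z=[0.3304, 0.7547, -0.5668] o=[-0.2704, -0.6430, -0.5799] → [0.0228, -0.1558, -0.1942, 0.3304, 0.7547, -0.5668]
q̇ = J⁺·V = [-0.8140, 0.2710, 0.0540, -0.1240]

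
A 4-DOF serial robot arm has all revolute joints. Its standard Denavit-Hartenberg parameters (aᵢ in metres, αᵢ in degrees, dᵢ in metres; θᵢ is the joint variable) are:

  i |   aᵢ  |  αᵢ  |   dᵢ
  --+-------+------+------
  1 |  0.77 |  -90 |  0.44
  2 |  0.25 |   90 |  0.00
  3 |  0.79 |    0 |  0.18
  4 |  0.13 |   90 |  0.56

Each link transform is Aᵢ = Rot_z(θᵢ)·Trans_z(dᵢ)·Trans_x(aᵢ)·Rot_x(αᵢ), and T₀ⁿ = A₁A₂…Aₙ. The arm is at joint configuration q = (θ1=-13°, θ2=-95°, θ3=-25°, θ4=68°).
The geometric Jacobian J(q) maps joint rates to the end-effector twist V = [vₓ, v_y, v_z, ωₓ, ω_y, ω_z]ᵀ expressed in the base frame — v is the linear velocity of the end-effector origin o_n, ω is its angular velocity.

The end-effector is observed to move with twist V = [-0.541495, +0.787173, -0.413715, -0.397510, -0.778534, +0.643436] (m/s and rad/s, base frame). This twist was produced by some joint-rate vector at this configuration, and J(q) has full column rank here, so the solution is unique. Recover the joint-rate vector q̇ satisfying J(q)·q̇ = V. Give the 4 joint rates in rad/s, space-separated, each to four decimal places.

o_n = [-0.1133, -0.2255, 1.4325]
J₁: ẑ×o_n = [0.2255, -0.1133, 0.0000], ω = ẑ
J2: z=[0.2250, 0.9744, 0.0000] o=[0.7503, -0.1732, 0.4400] → [0.9671, -0.2233, 0.8297, 0.2250, 0.9744, 0.0000]
J3: z=[-0.9707, 0.2241, -0.0872] o=[0.7290, -0.1683, 0.6890] → [0.1616, 0.7951, 0.2443, -0.9707, 0.2241, -0.0872]
J4: z=[-0.9707, 0.2241, -0.0872] o=[0.4184, -0.4392, 1.3866] → [0.0289, 0.0909, -0.0883, -0.9707, 0.2241, -0.0872]
q̇ = J⁺·V = [0.6620, -0.8480, 0.9280, -0.7150]

0.6620 -0.8480 0.9280 -0.7150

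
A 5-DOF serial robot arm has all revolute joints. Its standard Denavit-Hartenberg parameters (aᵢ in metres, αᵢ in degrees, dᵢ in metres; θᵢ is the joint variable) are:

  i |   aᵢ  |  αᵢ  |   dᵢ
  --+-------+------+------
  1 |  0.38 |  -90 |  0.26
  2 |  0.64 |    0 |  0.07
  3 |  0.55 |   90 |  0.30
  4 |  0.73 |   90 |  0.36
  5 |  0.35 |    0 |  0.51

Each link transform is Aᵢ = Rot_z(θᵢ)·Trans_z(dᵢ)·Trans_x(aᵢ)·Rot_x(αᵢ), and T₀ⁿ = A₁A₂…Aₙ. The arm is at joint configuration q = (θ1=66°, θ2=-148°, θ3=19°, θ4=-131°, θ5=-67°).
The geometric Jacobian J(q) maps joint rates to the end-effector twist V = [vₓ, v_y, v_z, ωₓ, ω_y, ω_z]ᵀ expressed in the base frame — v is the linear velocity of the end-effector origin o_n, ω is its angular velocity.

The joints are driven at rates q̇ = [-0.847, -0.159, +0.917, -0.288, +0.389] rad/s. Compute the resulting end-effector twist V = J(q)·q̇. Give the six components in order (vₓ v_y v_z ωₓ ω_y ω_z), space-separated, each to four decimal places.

-0.1974 -0.1295 -0.4254 -0.7594 0.7854 -0.8939

o_n = [-0.0209, 0.0770, 0.2617]
J₁: ẑ×o_n = [-0.0770, -0.0209, 0.0000], ω = ẑ
J2: z=[-0.9135, 0.4067, 0.0000] o=[0.1546, 0.3471, 0.2600] → [0.0007, 0.0016, 0.3182, -0.9135, 0.4067, 0.0000]
J3: z=[-0.9135, 0.4067, 0.0000] o=[-0.1301, -0.1202, 0.5991] → [-0.1372, -0.3082, -0.2246, -0.9135, 0.4067, 0.0000]
J4: z=[-0.3161, -0.7100, -0.6293] o=[-0.5450, -0.3144, 1.0266] → [0.7893, -0.5716, 0.2483, -0.3161, -0.7100, -0.6293]
J5: z=[-0.4062, 0.7007, -0.5865] o=[-0.0329, -0.5187, 0.4278] → [0.2330, -0.0745, -0.2503, -0.4062, 0.7007, -0.5865]
V = J·q̇ = [-0.1974, -0.1295, -0.4254, -0.7594, 0.7854, -0.8939]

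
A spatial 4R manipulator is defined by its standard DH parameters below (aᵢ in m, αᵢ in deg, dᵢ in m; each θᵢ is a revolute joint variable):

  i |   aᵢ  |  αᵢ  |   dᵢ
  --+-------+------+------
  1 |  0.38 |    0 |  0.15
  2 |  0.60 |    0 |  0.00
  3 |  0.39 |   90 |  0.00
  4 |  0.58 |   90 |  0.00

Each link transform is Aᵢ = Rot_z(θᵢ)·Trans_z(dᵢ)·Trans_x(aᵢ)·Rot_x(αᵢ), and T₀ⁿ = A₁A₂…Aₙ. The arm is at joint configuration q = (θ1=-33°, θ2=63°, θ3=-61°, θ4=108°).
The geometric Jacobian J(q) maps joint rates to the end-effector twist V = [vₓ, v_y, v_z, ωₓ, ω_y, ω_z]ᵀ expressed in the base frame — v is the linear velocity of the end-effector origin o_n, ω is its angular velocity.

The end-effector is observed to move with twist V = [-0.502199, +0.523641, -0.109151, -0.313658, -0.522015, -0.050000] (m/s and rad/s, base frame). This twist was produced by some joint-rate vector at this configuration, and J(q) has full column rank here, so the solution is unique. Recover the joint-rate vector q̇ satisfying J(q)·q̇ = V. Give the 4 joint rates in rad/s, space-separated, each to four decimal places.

-0.0030 0.6970 -0.7440 0.6090

o_n = [1.0190, -0.0155, 0.7016]
J₁: ẑ×o_n = [0.0155, 1.0190, -0.0000], ω = ẑ
J2: z=[0.0000, 0.0000, 1.0000] o=[0.3187, -0.2070, 0.1500] → [-0.1914, 0.7003, 0.0000, 0.0000, 0.0000, 1.0000]
J3: z=[0.0000, 0.0000, 1.0000] o=[0.8383, 0.0930, 0.1500] → [0.1086, 0.1807, -0.0000, 0.0000, 0.0000, 1.0000]
J4: z=[-0.5150, -0.8572, 0.0000] o=[1.1726, -0.1078, 0.1500] → [-0.4728, 0.2841, -0.1792, -0.5150, -0.8572, 0.0000]
q̇ = J⁺·V = [-0.0030, 0.6970, -0.7440, 0.6090]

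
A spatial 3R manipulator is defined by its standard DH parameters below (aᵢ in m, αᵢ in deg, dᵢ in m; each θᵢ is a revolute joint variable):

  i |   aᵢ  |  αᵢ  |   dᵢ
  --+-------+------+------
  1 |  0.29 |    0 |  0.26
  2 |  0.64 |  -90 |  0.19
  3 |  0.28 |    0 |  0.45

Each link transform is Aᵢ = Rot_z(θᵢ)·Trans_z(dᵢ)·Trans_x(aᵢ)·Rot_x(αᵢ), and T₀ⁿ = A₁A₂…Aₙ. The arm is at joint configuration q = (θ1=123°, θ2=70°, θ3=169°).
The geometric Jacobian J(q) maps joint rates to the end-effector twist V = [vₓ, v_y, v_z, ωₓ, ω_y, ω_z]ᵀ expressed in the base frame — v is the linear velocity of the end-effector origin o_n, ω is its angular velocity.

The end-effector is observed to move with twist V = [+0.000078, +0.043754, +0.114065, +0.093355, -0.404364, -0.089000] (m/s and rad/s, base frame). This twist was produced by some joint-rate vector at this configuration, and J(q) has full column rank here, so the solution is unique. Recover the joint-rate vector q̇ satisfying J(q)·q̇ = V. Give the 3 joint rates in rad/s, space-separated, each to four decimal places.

-0.1020 0.0130 0.4150

o_n = [-0.4125, -0.2774, 0.3966]
J₁: ẑ×o_n = [0.2774, -0.4125, 0.0000], ω = ẑ
J2: z=[0.0000, 0.0000, 1.0000] o=[-0.1579, 0.2432, 0.2600] → [0.5206, -0.2546, 0.0000, 0.0000, 0.0000, 1.0000]
J3: z=[0.2250, -0.9744, 0.0000] o=[-0.7815, 0.0992, 0.4500] → [0.0521, 0.0120, 0.2749, 0.2250, -0.9744, 0.0000]
q̇ = J⁺·V = [-0.1020, 0.0130, 0.4150]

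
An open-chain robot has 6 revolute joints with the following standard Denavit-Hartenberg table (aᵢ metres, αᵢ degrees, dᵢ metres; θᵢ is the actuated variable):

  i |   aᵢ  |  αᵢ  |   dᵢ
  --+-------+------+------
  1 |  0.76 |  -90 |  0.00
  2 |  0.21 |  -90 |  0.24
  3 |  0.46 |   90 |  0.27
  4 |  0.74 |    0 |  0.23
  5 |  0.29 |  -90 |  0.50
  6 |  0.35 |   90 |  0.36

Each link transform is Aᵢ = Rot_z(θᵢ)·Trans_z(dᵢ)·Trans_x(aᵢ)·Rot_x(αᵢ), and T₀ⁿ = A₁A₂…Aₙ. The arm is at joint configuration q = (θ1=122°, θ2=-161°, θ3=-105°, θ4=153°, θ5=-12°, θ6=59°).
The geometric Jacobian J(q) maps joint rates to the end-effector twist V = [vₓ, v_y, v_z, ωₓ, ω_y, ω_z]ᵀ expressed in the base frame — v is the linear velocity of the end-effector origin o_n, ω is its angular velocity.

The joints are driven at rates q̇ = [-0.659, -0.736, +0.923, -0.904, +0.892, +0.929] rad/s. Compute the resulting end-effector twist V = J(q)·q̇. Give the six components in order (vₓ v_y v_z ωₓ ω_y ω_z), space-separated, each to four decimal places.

-0.1036 -0.0338 0.2995 1.1474 0.6125 -0.4159

o_n = [0.0288, 1.1536, 0.5881]
J₁: ẑ×o_n = [-1.1536, 0.0288, 0.0000], ω = ẑ
J2: z=[-0.8480, -0.5299, 0.0000] o=[-0.4027, 0.6445, 0.0000] → [-0.3116, 0.4987, -0.2030, -0.8480, -0.5299, 0.0000]
J3: z=[-0.1725, 0.2761, 0.9455] o=[-0.5010, 0.3489, 0.0684] → [-0.6173, 0.5906, -0.2851, -0.1725, 0.2761, 0.9455]
J4: z=[-0.2645, 0.9117, -0.3145] o=[-0.9841, 0.2835, 0.2849] → [0.5500, -0.2383, -1.1535, -0.2645, 0.9117, -0.3145]
J5: z=[-0.2645, 0.9117, -0.3145] o=[-0.4773, 0.7866, 0.5858] → [0.1175, -0.1585, -0.5584, -0.2645, 0.9117, -0.3145]
J6: z=[0.7312, -0.0230, -0.6818] o=[-0.4272, 1.3614, 0.6201] → [-0.1410, -0.2874, -0.1415, 0.7312, -0.0230, -0.6818]
V = J·q̇ = [-0.1036, -0.0338, 0.2995, 1.1474, 0.6125, -0.4159]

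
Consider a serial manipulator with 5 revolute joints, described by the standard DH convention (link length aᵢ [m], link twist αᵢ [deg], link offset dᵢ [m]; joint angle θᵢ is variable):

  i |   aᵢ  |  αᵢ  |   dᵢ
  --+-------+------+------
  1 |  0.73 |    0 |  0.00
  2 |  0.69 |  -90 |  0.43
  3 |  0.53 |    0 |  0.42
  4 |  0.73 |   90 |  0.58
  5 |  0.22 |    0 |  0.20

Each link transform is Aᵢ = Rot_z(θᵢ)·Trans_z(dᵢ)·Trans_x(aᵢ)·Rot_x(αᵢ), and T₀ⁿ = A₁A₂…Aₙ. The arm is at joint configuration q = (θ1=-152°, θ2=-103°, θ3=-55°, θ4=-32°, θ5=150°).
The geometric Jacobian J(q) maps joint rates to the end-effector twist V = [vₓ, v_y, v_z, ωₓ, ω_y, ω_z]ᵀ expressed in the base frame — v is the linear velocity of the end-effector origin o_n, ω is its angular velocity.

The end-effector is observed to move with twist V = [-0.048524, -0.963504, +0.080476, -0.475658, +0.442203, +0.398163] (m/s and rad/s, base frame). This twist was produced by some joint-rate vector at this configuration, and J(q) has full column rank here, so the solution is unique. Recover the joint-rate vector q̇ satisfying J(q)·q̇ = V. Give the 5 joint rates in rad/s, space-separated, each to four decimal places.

0.9740 -0.5470 0.1290 0.2160 -0.5510

o_n = [-1.9296, 0.1645, 1.4134]
J₁: ẑ×o_n = [-0.1645, -1.9296, 0.0000], ω = ẑ
J2: z=[0.0000, 0.0000, 1.0000] o=[-0.6446, -0.3427, 0.0000] → [-0.5072, -1.2851, 0.0000, 0.0000, 0.0000, 1.0000]
J3: z=[-0.9659, -0.2588, 0.0000] o=[-0.8231, 0.3238, 0.4300] → [-0.2545, 0.9498, -0.1325, -0.9659, -0.2588, 0.0000]
J4: z=[-0.9659, -0.2588, 0.0000] o=[-1.3075, 0.5087, 0.8642] → [-0.1421, 0.5305, 0.1715, -0.9659, -0.2588, 0.0000]
J5: z=[0.2585, -0.9646, 0.0523] o=[-1.8776, 0.3955, 1.5932] → [0.1855, 0.0438, -0.1098, 0.2585, -0.9646, 0.0523]
q̇ = J⁺·V = [0.9740, -0.5470, 0.1290, 0.2160, -0.5510]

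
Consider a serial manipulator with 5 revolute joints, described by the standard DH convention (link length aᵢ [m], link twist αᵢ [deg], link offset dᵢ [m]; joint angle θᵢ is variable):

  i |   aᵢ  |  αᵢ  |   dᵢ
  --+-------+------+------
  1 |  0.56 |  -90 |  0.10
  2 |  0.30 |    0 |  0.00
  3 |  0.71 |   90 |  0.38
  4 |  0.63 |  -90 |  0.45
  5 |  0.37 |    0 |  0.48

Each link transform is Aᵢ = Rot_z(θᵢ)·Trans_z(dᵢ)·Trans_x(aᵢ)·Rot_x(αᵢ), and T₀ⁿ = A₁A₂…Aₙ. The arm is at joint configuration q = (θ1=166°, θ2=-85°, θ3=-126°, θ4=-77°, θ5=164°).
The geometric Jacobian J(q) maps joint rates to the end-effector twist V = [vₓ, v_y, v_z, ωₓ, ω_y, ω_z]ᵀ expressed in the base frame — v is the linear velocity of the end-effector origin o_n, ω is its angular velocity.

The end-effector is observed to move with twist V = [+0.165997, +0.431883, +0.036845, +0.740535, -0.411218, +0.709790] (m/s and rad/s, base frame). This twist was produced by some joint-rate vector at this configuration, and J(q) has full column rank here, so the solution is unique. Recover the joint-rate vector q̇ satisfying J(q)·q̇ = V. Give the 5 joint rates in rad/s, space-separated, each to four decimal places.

0.2470 -0.3490 0.4620 -0.8180 0.4750

o_n = [0.2348, -0.2860, -0.5378]
J₁: ẑ×o_n = [0.2860, 0.2348, -0.0000], ω = ẑ
J2: z=[-0.2419, -0.9703, 0.0000] o=[-0.5434, 0.1355, 0.1000] → [0.6188, -0.1543, 0.8570, -0.2419, -0.9703, 0.0000]
J3: z=[-0.2419, -0.9703, 0.0000] o=[-0.5687, 0.1418, 0.3989] → [0.9088, -0.2266, 0.8831, -0.2419, -0.9703, 0.0000]
J4: z=[-0.4997, 0.1246, -0.8572] o=[-0.0702, -0.3741, 0.0332] → [0.0044, -0.5467, -0.0821, -0.4997, 0.1246, -0.8572]
J5: z=[0.7560, -0.4203, -0.5018] o=[-0.0287, 0.2482, -0.4255] → [-0.2209, -0.0473, -0.2931, 0.7560, -0.4203, -0.5018]
q̇ = J⁺·V = [0.2470, -0.3490, 0.4620, -0.8180, 0.4750]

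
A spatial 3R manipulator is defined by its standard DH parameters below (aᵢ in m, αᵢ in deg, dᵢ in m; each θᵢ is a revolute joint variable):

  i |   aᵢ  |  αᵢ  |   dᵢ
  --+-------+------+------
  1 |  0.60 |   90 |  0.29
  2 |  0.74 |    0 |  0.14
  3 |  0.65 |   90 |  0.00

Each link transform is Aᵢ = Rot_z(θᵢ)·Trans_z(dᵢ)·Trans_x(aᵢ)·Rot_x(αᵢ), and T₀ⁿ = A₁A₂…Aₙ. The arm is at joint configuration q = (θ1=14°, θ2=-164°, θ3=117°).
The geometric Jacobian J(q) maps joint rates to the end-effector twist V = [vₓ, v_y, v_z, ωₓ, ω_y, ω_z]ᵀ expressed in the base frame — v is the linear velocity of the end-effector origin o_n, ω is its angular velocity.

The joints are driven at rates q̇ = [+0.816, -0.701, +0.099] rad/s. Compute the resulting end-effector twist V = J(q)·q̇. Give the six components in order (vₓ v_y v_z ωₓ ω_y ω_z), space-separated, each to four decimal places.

-0.3711 0.1867 0.2318 -0.1456 0.5841 0.8160

o_n = [0.3560, -0.0555, -0.3894]
J₁: ẑ×o_n = [0.0555, 0.3560, -0.0000], ω = ẑ
J2: z=[0.2419, -0.9703, 0.0000] o=[0.5822, 0.1452, 0.2900] → [0.6592, 0.1644, -0.2680, 0.2419, -0.9703, 0.0000]
J3: z=[0.2419, -0.9703, 0.0000] o=[-0.0742, -0.1628, 0.0860] → [0.4613, 0.1150, 0.4433, 0.2419, -0.9703, 0.0000]
V = J·q̇ = [-0.3711, 0.1867, 0.2318, -0.1456, 0.5841, 0.8160]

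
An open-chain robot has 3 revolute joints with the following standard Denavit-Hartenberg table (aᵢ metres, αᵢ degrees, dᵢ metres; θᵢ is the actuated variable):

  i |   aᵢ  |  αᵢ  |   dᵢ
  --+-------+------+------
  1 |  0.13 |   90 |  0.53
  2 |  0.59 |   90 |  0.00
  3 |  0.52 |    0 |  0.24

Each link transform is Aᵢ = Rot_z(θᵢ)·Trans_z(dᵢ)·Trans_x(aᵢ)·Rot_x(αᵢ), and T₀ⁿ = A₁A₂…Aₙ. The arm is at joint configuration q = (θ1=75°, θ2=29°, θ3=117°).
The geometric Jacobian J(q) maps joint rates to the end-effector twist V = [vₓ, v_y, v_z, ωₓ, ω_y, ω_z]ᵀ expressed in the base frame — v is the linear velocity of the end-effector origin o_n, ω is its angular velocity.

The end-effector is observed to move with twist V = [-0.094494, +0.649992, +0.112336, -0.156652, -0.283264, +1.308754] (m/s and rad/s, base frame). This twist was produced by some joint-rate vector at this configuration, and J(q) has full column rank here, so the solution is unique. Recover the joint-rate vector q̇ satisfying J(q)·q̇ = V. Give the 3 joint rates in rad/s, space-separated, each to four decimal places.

0.7420 -0.0780 -0.6480

o_n = [0.5914, 0.4170, 0.4917]
J₁: ẑ×o_n = [-0.4170, 0.5914, 0.0000], ω = ẑ
J2: z=[0.9659, -0.2588, 0.0000] o=[0.0336, 0.1256, 0.5300] → [0.0099, 0.0370, 0.4259, 0.9659, -0.2588, 0.0000]
J3: z=[0.1255, 0.4683, -0.8746] o=[0.1672, 0.6240, 0.8160] → [-0.3329, -0.3303, -0.2246, 0.1255, 0.4683, -0.8746]
q̇ = J⁺·V = [0.7420, -0.0780, -0.6480]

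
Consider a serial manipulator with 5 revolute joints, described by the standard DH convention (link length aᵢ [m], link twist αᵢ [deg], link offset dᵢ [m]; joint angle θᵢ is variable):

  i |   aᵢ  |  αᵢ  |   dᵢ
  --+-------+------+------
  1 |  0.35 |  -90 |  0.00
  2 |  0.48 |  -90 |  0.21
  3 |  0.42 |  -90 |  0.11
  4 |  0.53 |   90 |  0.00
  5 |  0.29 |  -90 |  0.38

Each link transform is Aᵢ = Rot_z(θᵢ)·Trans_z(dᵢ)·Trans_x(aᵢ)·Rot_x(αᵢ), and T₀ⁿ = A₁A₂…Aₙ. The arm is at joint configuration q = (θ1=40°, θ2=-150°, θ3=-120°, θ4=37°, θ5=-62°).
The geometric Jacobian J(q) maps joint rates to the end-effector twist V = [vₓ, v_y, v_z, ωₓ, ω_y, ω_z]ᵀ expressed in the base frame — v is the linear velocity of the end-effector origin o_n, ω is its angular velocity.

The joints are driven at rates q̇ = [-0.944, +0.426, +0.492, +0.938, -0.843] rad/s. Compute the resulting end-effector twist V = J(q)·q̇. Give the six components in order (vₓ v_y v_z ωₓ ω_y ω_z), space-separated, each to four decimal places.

0.5286 -0.2014 -0.3944 -1.0695 -0.3026 -0.5680

o_n = [-0.2167, 1.2600, -0.1552]
J₁: ẑ×o_n = [-1.2600, -0.2167, 0.0000], ω = ẑ
J2: z=[-0.6428, 0.7660, 0.0000] o=[0.2681, 0.2250, 0.0000] → [-0.1189, -0.0997, -0.2939, -0.6428, 0.7660, 0.0000]
J3: z=[0.3830, 0.3214, 0.8660] o=[-0.1853, 0.1186, 0.2400] → [-1.1154, 0.1242, 0.4472, 0.3830, 0.3214, 0.8660]
J4: z=[-0.8959, -0.0991, 0.4330] o=[-0.2377, 0.5495, 0.2303] → [-0.2694, -0.3362, -0.6344, -0.8959, -0.0991, 0.4330]
J5: z=[0.1705, 0.8234, 0.5412] o=[-0.4551, 0.8456, -0.1518] → [-0.2270, 0.1296, -0.1256, 0.1705, 0.8234, 0.5412]
V = J·q̇ = [0.5286, -0.2014, -0.3944, -1.0695, -0.3026, -0.5680]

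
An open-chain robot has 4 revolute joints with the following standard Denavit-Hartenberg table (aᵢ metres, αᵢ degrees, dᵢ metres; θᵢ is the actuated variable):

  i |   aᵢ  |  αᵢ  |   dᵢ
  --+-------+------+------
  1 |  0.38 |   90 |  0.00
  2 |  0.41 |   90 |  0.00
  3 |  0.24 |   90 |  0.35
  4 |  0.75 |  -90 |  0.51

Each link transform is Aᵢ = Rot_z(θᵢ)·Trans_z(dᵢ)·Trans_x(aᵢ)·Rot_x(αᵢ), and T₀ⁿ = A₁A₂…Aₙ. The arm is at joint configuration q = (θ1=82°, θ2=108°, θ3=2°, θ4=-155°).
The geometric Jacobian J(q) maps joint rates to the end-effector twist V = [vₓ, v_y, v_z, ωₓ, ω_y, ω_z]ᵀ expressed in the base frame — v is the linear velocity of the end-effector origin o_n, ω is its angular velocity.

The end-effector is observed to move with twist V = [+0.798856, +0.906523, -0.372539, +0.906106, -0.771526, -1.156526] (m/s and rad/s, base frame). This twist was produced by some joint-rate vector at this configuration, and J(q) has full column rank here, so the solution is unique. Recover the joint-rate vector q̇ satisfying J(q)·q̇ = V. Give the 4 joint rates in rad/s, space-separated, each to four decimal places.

o_n = [-0.4622, 0.4841, -0.0009]
J₁: ẑ×o_n = [-0.4841, -0.4622, 0.0000], ω = ẑ
J2: z=[0.9903, -0.1392, 0.0000] o=[0.0529, 0.3763, 0.0000] → [0.0001, 0.0009, 0.0350, 0.9903, -0.1392, 0.0000]
J3: z=[0.1324, 0.9418, 0.3090] o=[0.0353, 0.2508, 0.3899] → [-0.4401, -0.1020, 0.4993, 0.1324, 0.9418, 0.3090]
J4: z=[-0.9912, 0.1284, 0.0332] o=[0.0796, 0.5059, 0.7262] → [-0.0926, -0.7386, 0.0912, -0.9912, 0.1284, 0.0332]
q̇ = J⁺·V = [-0.9290, 0.4530, -0.6770, -0.5520]

-0.9290 0.4530 -0.6770 -0.5520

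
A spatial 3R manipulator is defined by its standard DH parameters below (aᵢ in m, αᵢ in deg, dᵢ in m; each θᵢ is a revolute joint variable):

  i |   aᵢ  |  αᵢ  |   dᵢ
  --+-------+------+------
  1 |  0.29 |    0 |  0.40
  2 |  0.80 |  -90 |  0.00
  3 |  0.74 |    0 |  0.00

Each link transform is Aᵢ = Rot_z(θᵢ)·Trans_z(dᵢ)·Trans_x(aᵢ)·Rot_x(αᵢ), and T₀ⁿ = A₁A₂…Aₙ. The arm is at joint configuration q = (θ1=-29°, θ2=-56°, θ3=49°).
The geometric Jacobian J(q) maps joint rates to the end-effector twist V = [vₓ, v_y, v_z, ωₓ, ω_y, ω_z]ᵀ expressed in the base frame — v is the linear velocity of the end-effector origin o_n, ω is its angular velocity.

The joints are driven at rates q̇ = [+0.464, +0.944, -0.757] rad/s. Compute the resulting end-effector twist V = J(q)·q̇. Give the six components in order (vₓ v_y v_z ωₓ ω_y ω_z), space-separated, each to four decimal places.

o_n = [0.3657, -1.4212, -0.1585]
J₁: ẑ×o_n = [1.4212, 0.3657, -0.0000], ω = ẑ
J2: z=[0.0000, 0.0000, 1.0000] o=[0.2536, -0.1406, 0.4000] → [1.2806, 0.1120, -0.0000, 0.0000, 0.0000, 1.0000]
J3: z=[0.9962, 0.0872, 0.0000] o=[0.3234, -0.9376, 0.4000] → [-0.0487, 0.5564, -0.4855, 0.9962, 0.0872, 0.0000]
V = J·q̇ = [1.9052, -0.1457, 0.3675, -0.7541, -0.0660, 1.4080]

1.9052 -0.1457 0.3675 -0.7541 -0.0660 1.4080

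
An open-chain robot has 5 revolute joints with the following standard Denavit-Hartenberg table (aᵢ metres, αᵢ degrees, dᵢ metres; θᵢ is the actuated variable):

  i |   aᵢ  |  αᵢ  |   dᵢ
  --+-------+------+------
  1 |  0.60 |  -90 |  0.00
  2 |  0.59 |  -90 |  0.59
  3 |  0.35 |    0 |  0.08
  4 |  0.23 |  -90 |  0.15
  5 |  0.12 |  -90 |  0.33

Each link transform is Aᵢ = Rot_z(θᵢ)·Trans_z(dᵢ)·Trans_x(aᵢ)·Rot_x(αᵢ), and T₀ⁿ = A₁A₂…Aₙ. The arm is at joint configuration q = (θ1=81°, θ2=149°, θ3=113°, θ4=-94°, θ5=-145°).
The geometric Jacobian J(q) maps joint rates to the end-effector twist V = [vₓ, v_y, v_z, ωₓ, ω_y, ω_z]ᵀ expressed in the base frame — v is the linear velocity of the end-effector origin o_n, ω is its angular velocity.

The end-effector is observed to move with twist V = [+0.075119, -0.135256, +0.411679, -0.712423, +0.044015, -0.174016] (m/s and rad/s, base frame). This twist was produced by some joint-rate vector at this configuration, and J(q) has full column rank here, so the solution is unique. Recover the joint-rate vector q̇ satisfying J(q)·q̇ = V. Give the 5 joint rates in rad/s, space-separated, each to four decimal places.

o_n = [0.0927, 0.0288, 0.0139]
J₁: ẑ×o_n = [-0.0288, 0.0927, 0.0000], ω = ẑ
J2: z=[-0.9877, 0.1564, 0.0000] o=[0.0939, 0.5926, 0.0000] → [0.0022, 0.0137, 0.5571, -0.9877, 0.1564, 0.0000]
J3: z=[-0.0806, -0.5087, 0.8572] o=[-0.5680, 0.1854, -0.3039] → [-0.0274, 0.5919, 0.3487, -0.0806, -0.5087, 0.8572]
J4: z=[-0.0806, -0.5087, 0.8572] o=[-0.2379, 0.2101, -0.1649] → [0.0645, 0.2978, 0.1828, -0.0806, -0.5087, 0.8572]
J5: z=[0.9775, 0.1277, 0.1677] o=[-0.2052, -0.0620, -0.1483] → [0.0055, -0.1086, 0.0507, 0.9775, 0.1277, 0.1677]
q̇ = J⁺·V = [-0.3630, 0.8240, -0.5390, 0.7360, 0.1200]

-0.3630 0.8240 -0.5390 0.7360 0.1200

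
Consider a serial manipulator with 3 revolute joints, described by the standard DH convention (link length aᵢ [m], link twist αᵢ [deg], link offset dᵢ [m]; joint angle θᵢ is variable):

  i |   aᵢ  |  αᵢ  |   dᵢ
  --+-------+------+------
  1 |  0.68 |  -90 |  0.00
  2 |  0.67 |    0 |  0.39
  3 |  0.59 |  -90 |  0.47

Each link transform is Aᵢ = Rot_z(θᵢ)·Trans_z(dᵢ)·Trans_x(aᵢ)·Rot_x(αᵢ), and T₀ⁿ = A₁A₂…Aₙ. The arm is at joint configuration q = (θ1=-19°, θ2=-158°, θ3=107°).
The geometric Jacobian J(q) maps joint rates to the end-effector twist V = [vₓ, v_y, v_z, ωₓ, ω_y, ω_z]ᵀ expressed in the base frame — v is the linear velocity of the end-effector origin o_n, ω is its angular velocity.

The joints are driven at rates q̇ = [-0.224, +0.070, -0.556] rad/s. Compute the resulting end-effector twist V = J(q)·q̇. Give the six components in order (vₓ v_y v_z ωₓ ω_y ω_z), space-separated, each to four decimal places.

o_n = [0.6866, 0.6731, 0.7095]
J₁: ẑ×o_n = [-0.6731, 0.6866, 0.0000], ω = ẑ
J2: z=[0.3256, 0.9455, 0.0000] o=[0.6430, -0.2214, 0.0000] → [0.6708, -0.2310, 0.2499, 0.3256, 0.9455, 0.0000]
J3: z=[0.3256, 0.9455, 0.0000] o=[0.1826, 0.3496, 0.2510] → [0.4335, -0.1493, -0.3713, 0.3256, 0.9455, 0.0000]
V = J·q̇ = [-0.0433, -0.0870, 0.2239, -0.1582, -0.4595, -0.2240]

-0.0433 -0.0870 0.2239 -0.1582 -0.4595 -0.2240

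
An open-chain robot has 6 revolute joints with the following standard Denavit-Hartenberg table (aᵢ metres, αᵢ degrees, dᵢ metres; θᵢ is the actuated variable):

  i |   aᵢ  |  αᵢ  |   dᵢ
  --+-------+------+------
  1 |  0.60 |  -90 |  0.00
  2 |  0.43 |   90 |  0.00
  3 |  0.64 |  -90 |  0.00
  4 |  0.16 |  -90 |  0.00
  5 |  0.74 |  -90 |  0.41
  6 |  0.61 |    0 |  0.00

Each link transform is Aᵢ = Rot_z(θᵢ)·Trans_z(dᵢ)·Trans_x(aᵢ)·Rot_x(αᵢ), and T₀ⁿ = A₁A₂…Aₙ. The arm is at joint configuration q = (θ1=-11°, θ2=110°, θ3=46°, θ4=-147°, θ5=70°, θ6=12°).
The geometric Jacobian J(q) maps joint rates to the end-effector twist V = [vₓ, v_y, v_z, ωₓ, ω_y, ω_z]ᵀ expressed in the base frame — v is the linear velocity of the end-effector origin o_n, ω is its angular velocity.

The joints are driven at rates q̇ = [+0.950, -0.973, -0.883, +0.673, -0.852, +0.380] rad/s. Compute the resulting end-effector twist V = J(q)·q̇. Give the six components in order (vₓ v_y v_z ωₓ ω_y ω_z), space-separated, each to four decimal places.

o_n = [0.4774, -0.7789, -1.6299]
J₁: ẑ×o_n = [0.7789, 0.4774, -0.0000], ω = ẑ
J2: z=[0.1908, 0.9816, 0.0000] o=[0.5890, -0.1145, 0.0000] → [-1.5999, 0.3110, -0.0172, 0.1908, 0.9816, 0.0000]
J3: z=[0.9224, -0.1793, -0.3420] o=[0.4446, -0.0864, -0.4041] → [-0.0171, 1.1195, -0.6329, 0.9224, -0.1793, -0.3420]
J4: z=[0.3741, 0.6350, 0.6760] o=[0.3832, 0.3945, -0.8218] → [0.2801, 0.3659, -0.4987, 0.3741, 0.6350, 0.6760]
J5: z=[0.7213, 0.2589, -0.6424] o=[0.4765, 0.2780, -0.7640] → [-0.9031, 0.6240, -0.7627, 0.7213, 0.2589, -0.6424]
J6: z=[-0.6757, 0.4668, -0.5706] o=[0.6596, -0.2416, -1.4060] → [-0.4111, -0.0472, 0.4482, -0.6757, 0.4668, -0.5706]
V = J·q̇ = [3.1136, -1.1410, 1.0601, -1.6198, -0.4127, 2.0374]

3.1136 -1.1410 1.0601 -1.6198 -0.4127 2.0374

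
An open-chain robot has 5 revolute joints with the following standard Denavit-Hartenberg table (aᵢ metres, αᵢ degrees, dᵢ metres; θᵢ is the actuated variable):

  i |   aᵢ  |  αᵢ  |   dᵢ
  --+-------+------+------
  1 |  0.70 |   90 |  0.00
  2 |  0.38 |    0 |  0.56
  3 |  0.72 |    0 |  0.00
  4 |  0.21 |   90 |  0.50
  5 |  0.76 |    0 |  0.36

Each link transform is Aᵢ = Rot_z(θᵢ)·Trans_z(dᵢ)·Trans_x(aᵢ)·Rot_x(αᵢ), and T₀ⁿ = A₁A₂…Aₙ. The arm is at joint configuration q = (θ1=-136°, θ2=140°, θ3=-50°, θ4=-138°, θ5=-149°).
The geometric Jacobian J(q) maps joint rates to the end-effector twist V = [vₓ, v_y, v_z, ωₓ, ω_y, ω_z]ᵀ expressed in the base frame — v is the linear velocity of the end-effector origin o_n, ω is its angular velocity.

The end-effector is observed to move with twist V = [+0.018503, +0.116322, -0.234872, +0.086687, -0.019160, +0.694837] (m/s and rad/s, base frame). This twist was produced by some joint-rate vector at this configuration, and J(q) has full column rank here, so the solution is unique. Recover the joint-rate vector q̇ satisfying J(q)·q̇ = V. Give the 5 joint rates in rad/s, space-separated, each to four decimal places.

0.7390 0.8840 -0.3340 -0.6240 0.0660

o_n = [-0.3536, 0.5879, 1.0514]
J₁: ẑ×o_n = [-0.5879, -0.3536, 0.0000], ω = ẑ
J2: z=[-0.6947, 0.7193, 0.0000] o=[-0.5035, -0.4863, 0.0000] → [0.7563, 0.7304, -0.8540, -0.6947, 0.7193, 0.0000]
J3: z=[-0.6947, 0.7193, 0.0000] o=[-0.6831, 0.1188, 0.2443] → [0.5806, 0.5607, -0.5629, -0.6947, 0.7193, 0.0000]
J4: z=[-0.6947, 0.7193, 0.0000] o=[-0.6831, 0.1188, 0.9643] → [0.0627, 0.0606, -0.5629, -0.6947, 0.7193, 0.0000]
J5: z=[0.5346, 0.5162, -0.6691] o=[-1.1316, 0.3808, 0.8082] → [0.2641, -0.6506, -0.2909, 0.5346, 0.5162, -0.6691]
q̇ = J⁺·V = [0.7390, 0.8840, -0.3340, -0.6240, 0.0660]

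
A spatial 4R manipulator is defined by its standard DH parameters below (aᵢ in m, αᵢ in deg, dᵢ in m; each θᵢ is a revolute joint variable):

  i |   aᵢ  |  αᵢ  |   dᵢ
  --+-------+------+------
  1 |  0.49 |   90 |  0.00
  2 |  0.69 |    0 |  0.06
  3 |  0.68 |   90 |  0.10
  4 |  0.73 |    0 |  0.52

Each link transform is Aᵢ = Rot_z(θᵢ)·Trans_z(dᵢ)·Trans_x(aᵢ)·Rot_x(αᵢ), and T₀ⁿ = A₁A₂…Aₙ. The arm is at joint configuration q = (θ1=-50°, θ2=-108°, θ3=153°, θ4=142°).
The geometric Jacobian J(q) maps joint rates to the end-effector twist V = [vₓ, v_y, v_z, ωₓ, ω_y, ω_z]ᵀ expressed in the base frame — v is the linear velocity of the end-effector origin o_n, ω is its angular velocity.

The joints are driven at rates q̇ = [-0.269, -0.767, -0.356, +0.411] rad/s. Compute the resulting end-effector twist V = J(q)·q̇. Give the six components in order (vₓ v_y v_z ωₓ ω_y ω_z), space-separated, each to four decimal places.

o_n = [-0.0050, -0.9422, -0.9499]
J₁: ẑ×o_n = [0.9422, -0.0050, 0.0000], ω = ẑ
J2: z=[-0.7660, -0.6428, 0.0000] o=[0.3150, -0.3754, 0.0000] → [0.6106, -0.7276, 0.2285, -0.7660, -0.6428, 0.0000]
J3: z=[-0.7660, -0.6428, 0.0000] o=[0.1319, -0.2506, -0.6562] → [0.1887, -0.2249, 0.4418, -0.7660, -0.6428, 0.0000]
J4: z=[0.4545, -0.5417, -0.7071] o=[0.3644, -0.6832, -0.1754] → [0.2364, 0.6132, -0.3178, 0.4545, -0.5417, -0.7071]
V = J·q̇ = [-0.6918, 0.8915, -0.4632, 1.0471, 0.4992, -0.5596]

-0.6918 0.8915 -0.4632 1.0471 0.4992 -0.5596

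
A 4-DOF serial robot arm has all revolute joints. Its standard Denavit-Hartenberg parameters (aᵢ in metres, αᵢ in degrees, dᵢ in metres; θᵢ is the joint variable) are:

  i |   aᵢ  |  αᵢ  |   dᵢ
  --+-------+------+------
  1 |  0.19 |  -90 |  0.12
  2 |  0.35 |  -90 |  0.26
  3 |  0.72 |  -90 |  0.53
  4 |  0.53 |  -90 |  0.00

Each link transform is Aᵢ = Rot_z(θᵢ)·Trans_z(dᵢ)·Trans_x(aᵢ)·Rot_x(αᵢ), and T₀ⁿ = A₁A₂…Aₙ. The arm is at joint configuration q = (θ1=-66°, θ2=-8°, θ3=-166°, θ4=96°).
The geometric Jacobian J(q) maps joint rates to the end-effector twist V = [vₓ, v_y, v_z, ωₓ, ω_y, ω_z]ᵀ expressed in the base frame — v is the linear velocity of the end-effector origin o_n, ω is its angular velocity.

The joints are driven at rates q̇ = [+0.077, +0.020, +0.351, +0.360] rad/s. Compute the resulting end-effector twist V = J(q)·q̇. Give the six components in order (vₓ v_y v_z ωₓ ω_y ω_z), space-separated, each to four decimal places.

0.2422 -0.1195 0.0196 0.3923 0.0268 -0.2585

o_n = [0.3431, 0.2639, 0.0761]
J₁: ẑ×o_n = [-0.2639, 0.3431, 0.0000], ω = ẑ
J2: z=[0.9135, 0.4067, 0.0000] o=[0.0773, -0.1736, 0.1200] → [-0.0179, 0.0401, 0.2916, 0.9135, 0.4067, 0.0000]
J3: z=[0.0566, -0.1271, -0.9903] o=[0.4558, -0.3845, 0.1687] → [0.6539, 0.1168, 0.0224, 0.0566, -0.1271, -0.9903]
J4: z=[0.9839, 0.1758, 0.0337] o=[0.3635, 0.2510, -0.4534] → [0.0926, -0.5216, 0.0163, 0.9839, 0.1758, 0.0337]
V = J·q̇ = [0.2422, -0.1195, 0.0196, 0.3923, 0.0268, -0.2585]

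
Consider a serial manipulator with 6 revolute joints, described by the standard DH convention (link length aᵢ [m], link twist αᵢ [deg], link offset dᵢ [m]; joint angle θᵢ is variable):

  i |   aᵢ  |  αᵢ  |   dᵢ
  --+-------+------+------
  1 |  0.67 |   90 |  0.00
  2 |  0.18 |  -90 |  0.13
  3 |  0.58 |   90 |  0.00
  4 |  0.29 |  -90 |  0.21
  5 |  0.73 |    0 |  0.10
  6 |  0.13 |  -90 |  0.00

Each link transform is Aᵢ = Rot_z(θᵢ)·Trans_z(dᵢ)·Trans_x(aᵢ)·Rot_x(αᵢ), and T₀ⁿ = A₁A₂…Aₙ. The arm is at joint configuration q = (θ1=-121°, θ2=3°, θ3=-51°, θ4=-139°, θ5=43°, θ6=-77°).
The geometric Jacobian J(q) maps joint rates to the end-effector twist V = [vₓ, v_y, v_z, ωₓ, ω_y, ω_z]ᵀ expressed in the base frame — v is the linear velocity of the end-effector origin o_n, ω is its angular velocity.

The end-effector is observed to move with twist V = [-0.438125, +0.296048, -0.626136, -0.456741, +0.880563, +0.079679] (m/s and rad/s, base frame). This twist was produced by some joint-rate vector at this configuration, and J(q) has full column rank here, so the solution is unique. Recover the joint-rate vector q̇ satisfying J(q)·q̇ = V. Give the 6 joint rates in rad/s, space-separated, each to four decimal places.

-0.1690 0.3510 0.3510 0.7040 -0.8540 0.9540

o_n = [-0.4806, -0.8971, -0.6695]
J₁: ẑ×o_n = [0.8971, -0.4806, 0.0000], ω = ẑ
J2: z=[-0.8572, 0.5150, 0.0000] o=[-0.3451, -0.5743, 0.0000] → [-0.3448, -0.5739, 0.3465, -0.8572, 0.5150, 0.0000]
J3: z=[0.0270, 0.0449, 0.9986] o=[-0.5491, -0.6614, 0.0094] → [0.2049, 0.0867, -0.0094, 0.0270, 0.0449, 0.9986]
J4: z=[-0.1397, 0.9894, -0.0407] o=[-1.1232, -0.7417, 0.0285] → [-0.6969, -0.1237, -0.6140, -0.1397, 0.9894, -0.0407]
J5: z=[-0.6697, -0.1247, -0.7321] o=[-0.9410, -0.5122, -0.1772] → [-0.2204, -0.6667, 0.3152, -0.6697, -0.1247, -0.7321]
J6: z=[-0.6697, -0.1247, -0.7321] o=[-0.5490, -0.9772, -0.5932] → [0.0681, -0.1012, -0.0451, -0.6697, -0.1247, -0.7321]
q̇ = J⁺·V = [-0.1690, 0.3510, 0.3510, 0.7040, -0.8540, 0.9540]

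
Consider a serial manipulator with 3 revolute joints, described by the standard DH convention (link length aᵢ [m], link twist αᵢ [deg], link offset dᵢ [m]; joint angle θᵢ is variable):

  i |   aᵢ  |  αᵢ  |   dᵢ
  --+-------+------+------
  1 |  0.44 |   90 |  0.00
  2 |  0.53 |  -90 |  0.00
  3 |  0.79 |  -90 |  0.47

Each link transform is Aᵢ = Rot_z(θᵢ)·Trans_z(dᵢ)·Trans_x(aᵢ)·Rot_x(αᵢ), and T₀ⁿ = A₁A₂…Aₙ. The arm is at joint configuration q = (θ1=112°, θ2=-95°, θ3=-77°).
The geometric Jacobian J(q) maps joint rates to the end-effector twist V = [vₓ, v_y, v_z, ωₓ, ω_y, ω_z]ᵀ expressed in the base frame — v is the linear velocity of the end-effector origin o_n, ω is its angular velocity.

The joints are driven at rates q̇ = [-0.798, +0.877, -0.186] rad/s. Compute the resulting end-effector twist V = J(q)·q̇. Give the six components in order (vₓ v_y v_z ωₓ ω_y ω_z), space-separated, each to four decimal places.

o_n = [0.3966, 1.0732, -0.7460]
J₁: ẑ×o_n = [-1.0732, 0.3966, 0.0000], ω = ẑ
J2: z=[0.9272, 0.3746, 0.0000] o=[-0.1648, 0.4080, 0.0000] → [-0.2794, 0.6917, 0.4065, 0.9272, 0.3746, 0.0000]
J3: z=[-0.3732, 0.9237, -0.0872] o=[-0.1475, 0.3651, -0.5280] → [-0.1396, -0.1288, -0.7668, -0.3732, 0.9237, -0.0872]
V = J·q̇ = [0.6373, 0.3141, 0.4992, 0.8826, 0.1567, -0.7818]

0.6373 0.3141 0.4992 0.8826 0.1567 -0.7818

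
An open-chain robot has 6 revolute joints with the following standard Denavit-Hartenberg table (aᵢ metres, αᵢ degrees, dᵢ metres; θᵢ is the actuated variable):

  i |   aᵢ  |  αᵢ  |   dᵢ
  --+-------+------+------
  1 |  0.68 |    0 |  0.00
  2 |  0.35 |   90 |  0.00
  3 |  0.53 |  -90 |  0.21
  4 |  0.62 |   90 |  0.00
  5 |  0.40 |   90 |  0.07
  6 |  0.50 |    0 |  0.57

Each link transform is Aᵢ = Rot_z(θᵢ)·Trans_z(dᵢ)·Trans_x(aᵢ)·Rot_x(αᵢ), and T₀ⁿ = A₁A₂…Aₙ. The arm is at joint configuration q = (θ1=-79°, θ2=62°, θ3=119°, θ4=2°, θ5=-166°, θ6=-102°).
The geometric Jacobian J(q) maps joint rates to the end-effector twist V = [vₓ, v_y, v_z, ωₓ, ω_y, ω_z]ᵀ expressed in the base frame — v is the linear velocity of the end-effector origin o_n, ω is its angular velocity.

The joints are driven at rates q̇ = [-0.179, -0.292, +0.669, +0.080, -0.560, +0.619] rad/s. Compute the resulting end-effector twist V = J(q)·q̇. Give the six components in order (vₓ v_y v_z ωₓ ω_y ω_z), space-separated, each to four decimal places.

-0.3003 0.3181 -0.6448 -0.5243 0.0405 -0.9490

o_n = [-0.2044, -0.3399, 0.3877]
J₁: ẑ×o_n = [0.3399, -0.2044, 0.0000], ω = ẑ
J2: z=[0.0000, 0.0000, 1.0000] o=[0.1298, -0.6675, 0.0000] → [-0.3276, -0.3342, 0.0000, 0.0000, 0.0000, 1.0000]
J3: z=[-0.2924, -0.9563, 0.0000] o=[0.4645, -0.7698, 0.0000] → [-0.3707, 0.1133, -0.7654, -0.2924, -0.9563, 0.0000]
J4: z=[-0.8364, 0.2557, -0.4848] o=[0.1573, -0.8955, 0.4635] → [0.2500, 0.1119, -0.3723, -0.8364, 0.2557, -0.4848]
J5: z=[-0.3084, -0.9508, 0.0305] o=[-0.1236, -0.7870, 1.0055] → [0.5738, -0.1930, -0.2147, -0.3084, -0.9508, 0.0305]
J6: z=[-0.7019, 0.2058, -0.6819] o=[0.1116, -0.9462, 0.7153] → [0.3461, -0.0145, -0.3606, -0.7019, 0.2058, -0.6819]
V = J·q̇ = [-0.3003, 0.3181, -0.6448, -0.5243, 0.0405, -0.9490]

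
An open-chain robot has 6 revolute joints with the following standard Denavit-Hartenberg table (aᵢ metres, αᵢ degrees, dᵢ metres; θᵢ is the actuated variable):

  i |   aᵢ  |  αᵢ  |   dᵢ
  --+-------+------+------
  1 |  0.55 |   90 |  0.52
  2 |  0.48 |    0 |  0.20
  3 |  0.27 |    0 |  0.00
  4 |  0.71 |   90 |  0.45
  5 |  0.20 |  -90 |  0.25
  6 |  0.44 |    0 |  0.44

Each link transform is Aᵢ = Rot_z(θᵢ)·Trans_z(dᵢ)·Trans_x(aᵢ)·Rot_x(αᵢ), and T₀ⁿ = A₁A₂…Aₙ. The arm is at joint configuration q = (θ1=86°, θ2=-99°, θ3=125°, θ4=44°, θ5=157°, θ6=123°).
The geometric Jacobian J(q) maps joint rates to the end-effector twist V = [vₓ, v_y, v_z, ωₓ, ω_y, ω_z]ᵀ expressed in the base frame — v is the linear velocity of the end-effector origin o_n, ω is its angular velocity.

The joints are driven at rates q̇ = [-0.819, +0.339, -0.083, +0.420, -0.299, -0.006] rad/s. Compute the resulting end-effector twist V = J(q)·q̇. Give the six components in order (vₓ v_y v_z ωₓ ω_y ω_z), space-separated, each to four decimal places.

0.6622 -0.5426 -0.0257 0.6603 -0.3270 -0.7145

o_n = [0.2849, 0.7843, 0.7449]
J₁: ẑ×o_n = [-0.7843, 0.2849, 0.0000], ω = ẑ
J2: z=[0.9976, -0.0698, 0.0000] o=[0.0384, 0.5487, 0.5200] → [-0.0157, -0.2243, 0.2523, 0.9976, -0.0698, 0.0000]
J3: z=[0.9976, -0.0698, 0.0000] o=[0.2326, 0.4598, 0.0459] → [-0.0488, -0.6973, 0.3274, 0.9976, -0.0698, 0.0000]
J4: z=[0.9976, -0.0698, 0.0000] o=[0.2496, 0.7019, 0.1643] → [-0.0405, -0.5792, 0.0847, 0.9976, -0.0698, 0.0000]
J5: z=[0.0655, 0.9374, -0.3420] o=[0.7154, 0.9127, 0.8315] → [-0.1251, 0.1529, 0.3952, 0.0655, 0.9374, -0.3420]
J6: z=[-0.9276, -0.0691, -0.3672] o=[0.8054, 1.0788, 0.5729] → [-0.1200, 0.3506, 0.2372, -0.9276, -0.0691, -0.3672]
V = J·q̇ = [0.6622, -0.5426, -0.0257, 0.6603, -0.3270, -0.7145]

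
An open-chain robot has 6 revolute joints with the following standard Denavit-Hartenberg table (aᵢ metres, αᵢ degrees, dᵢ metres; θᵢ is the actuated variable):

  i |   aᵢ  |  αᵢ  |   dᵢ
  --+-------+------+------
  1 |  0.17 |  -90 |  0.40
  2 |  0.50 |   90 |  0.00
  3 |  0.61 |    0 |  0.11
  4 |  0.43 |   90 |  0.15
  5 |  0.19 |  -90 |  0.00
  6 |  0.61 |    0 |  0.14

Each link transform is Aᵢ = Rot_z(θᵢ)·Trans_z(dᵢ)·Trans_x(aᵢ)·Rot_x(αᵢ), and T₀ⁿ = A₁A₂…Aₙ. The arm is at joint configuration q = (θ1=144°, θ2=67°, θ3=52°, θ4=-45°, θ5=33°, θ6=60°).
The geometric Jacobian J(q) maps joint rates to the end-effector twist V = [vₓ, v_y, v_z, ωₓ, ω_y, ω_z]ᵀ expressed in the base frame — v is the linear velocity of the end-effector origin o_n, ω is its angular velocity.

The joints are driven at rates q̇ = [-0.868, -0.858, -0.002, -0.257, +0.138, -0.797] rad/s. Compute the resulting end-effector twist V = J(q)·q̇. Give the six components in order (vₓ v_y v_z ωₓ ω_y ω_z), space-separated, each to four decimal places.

o_n = [-1.7628, -0.0773, -0.7964]
J₁: ẑ×o_n = [0.0773, -1.7628, 0.0000], ω = ẑ
J2: z=[-0.5878, -0.8090, 0.0000] o=[-0.1375, 0.0999, 0.4000] → [0.9679, -0.7032, -1.2107, -0.5878, -0.8090, 0.0000]
J3: z=[-0.7447, 0.5411, 0.3907] o=[-0.2956, 0.2148, -0.0603] → [-0.2842, -1.1215, 1.0114, -0.7447, 0.5411, 0.3907]
J4: z=[-0.7447, 0.5411, 0.3907] o=[-0.7788, -0.0284, -0.3630] → [-0.2154, -0.7073, 0.5689, -0.7447, 0.5411, 0.3907]
J5: z=[0.5449, 0.8310, -0.1122] o=[-1.0562, 0.1084, -0.6972] → [-0.1032, 0.1333, 0.4860, 0.5449, 0.8310, -0.1122]
J6: z=[-0.4147, 0.3833, 0.8253] o=[-1.1947, 0.1850, -0.8024] → [0.2188, -0.4664, 0.3266, -0.4147, 0.3833, 0.8253]
V = J·q̇ = [-1.0303, 2.7077, 0.6973, 1.1029, 0.3632, -1.6424]

-1.0303 2.7077 0.6973 1.1029 0.3632 -1.6424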